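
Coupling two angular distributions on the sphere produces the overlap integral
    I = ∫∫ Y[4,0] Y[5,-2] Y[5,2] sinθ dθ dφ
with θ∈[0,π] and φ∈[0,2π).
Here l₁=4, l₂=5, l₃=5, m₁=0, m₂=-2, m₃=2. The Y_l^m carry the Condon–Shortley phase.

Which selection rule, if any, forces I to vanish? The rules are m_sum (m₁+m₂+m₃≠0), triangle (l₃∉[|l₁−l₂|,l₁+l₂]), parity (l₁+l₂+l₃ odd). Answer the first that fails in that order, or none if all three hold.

Σmᵢ = 0  ✓
l₃∈[|l₁−l₂|,l₁+l₂]=[1,9], have l₃=5  ✓
Σlᵢ = 14 ⇒ even  ✓

none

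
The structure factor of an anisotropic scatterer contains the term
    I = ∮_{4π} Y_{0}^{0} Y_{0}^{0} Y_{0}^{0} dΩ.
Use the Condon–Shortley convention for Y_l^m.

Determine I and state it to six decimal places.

0.282095

Checks pass: Σm=0; 0 even; l₃=0∈[0,0].
(2·0+1)(2·0+1)(2·0+1) = 1
Δ: 0! 0! 0! / 1! → 1/1
sum: t=0:+1/1 = 1/1
3j²(0 0 0; 0 0 0) = Δ·Π!·Σ² = 1/1  (sign +1)
(m-triple is (0,0,0) — same symbol as above.)
combine: 4πI² = 1·1·1 = 1/1
take √, sign +1: I = 0.28209479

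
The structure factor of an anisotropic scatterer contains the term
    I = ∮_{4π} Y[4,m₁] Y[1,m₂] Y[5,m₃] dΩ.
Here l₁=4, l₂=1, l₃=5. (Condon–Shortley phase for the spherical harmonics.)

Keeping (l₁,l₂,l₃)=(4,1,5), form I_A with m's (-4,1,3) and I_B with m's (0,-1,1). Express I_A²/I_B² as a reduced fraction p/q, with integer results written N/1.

l's match ⇒ only the (l;m) 3-j factors differ between A and B.
A: triangle coeff Δ(4,1,5) = 1/495; Σ_t [0,0]: t=0:+1/80640 = 1/80640; (3j)²=1/495 [(4 1 5; -4 1 3)], sign=+1
B: triangle coeff Δ(4,1,5) = 1/495; Σ_t [0,0]: t=0:+1/1152 = 1/1152; (3j)²=1/33 [(4 1 5; 0 -1 1)], sign=+1
I_A²/I_B² = (1/495)/(1/33) = 1/15

1/15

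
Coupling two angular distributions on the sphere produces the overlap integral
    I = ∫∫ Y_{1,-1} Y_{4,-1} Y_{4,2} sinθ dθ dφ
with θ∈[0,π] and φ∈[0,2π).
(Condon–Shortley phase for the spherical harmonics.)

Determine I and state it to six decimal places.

l₁+l₂+l₃=9 is odd: 3j(l;000)=0 ⇒ I=0

0.000000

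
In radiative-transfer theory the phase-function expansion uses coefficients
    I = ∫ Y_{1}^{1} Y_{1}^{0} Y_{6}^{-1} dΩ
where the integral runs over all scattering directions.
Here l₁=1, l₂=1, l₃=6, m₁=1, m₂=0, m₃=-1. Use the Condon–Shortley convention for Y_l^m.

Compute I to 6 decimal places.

l₃=6 ∉ [0,2] — triangle fails ⇒ I = 0

0.000000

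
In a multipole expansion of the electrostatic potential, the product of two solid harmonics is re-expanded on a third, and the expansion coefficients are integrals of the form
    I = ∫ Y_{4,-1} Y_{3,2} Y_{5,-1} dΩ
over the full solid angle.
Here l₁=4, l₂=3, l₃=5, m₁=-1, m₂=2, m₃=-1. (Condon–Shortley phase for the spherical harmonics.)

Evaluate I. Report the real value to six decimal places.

Rules hold: Σm=0, L=12 even, 1≤5≤7.
N = 9·7·11 = 693
Δ = 2!·6!·4!/13! = 1/180180
Racah Σ t=0..2: t=0:+1/576 t=1:−1/144 t=2:+1/576 = -1/288
⇒ 3j(4 3 5; 0 0 0)² = 20/1001, sgn +1
Racah Σ t=1..2: t=1:−1/1152 t=2:+1/432 = 5/3456
⇒ 3j(4 3 5; -1 2 -1)² = 625/36036, sgn +1
4πI² = N·(3j₀)²·(3jₘ)² = 3125/13013
I = +1·√(0.240144/4π) = 0.13823925

0.138239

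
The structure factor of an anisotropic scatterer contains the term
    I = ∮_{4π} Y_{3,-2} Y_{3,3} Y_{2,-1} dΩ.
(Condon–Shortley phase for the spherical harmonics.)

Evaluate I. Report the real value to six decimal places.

-0.210261

Rules hold: Σm=0, L=8 even, 0≤2≤6.
N = 7·7·5 = 245
Δ = 4!·2!·2!/9! = 1/3780
Racah Σ t=1..3: t=1:−1/24 t=2:+1/4 t=3:−1/24 = 1/6
⇒ 3j(3 3 2; 0 0 0)² = 4/105, sgn +1
Racah Σ t=4..4: t=4:+1/48 = 1/48
⇒ 3j(3 3 2; -2 3 -1)² = 5/84, sgn -1
4πI² = N·(3j₀)²·(3jₘ)² = 5/9
I = -1·√(0.555556/4π) = -0.21026104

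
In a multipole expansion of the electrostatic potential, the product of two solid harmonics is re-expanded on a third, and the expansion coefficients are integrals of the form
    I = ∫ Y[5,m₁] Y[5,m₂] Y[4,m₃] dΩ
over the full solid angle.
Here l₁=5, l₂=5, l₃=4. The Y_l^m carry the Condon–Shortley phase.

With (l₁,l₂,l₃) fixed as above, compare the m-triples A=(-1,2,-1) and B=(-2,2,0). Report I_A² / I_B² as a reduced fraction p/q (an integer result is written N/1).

35/1

Shared (l₁,l₂,l₃)=(5,5,4): N and (l;000)² cancel in I_A²/I_B².
A: Δ = 6!·4!·4!/15! = 1/3153150; Racah Σ t=3..6: t=3:−1/5184 t=4:+1/1152 t=5:−1/2880 t=6:+1/103680 = 7/20736; ⇒ 3j(5 5 4; -1 2 -1)² = 35/2574, sgn -1
B: Δ = 6!·4!·4!/15! = 1/3153150; Racah Σ t=3..6: t=3:−1/20736 t=4:+1/1728 t=5:−1/1920 t=6:+1/25920 = 1/20736; ⇒ 3j(5 5 4; -2 2 0)² = 1/2574, sgn +1
I_A²/I_B² = (35/2574)/(1/2574) = 35/1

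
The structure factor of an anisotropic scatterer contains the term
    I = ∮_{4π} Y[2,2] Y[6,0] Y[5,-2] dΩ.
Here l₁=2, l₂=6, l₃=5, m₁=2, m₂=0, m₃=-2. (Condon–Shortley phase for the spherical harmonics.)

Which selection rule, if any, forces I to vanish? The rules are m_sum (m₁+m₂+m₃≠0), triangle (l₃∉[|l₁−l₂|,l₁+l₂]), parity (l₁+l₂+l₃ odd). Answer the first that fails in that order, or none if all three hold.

azimuthal sum: 2 + 0 − 2 = 0  ✓
4 ≤ 5 ≤ 8 (triangle on l)  ✓
L = 2 + 6 + 5 = 13 (odd)  ✗

parity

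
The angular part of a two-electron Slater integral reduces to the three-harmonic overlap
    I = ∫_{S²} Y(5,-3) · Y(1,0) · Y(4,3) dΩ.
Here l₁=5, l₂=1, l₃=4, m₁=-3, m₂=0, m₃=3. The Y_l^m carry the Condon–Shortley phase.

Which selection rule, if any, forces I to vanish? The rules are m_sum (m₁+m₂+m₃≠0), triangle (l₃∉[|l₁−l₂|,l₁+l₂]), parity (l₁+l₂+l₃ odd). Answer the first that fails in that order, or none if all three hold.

none

m₁+m₂+m₃ = -3 + 0 + 3 = 0  ✓
triangle: |5−1|=4 ≤ l₃=4 ≤ 5+1=6  ✓
parity: l₁+l₂+l₃ = 10 is even  ✓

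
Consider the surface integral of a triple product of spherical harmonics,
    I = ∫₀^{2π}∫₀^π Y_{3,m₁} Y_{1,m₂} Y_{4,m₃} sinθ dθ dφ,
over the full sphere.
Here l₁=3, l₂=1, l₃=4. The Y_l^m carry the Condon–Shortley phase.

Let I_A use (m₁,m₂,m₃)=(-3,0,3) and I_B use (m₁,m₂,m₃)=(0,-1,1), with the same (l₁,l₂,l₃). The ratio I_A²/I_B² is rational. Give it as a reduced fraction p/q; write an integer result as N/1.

l's match ⇒ only the (l;m) 3-j factors differ between A and B.
A: triangle coeff Δ(3,1,4) = 1/252; Σ_t [0,0]: t=0:+1/720 = 1/720; (3j)²=1/36 [(3 1 4; -3 0 3)], sign=-1
B: triangle coeff Δ(3,1,4) = 1/252; Σ_t [0,0]: t=0:+1/72 = 1/72; (3j)²=5/126 [(3 1 4; 0 -1 1)], sign=-1
I_A²/I_B² = (1/36)/(5/126) = 7/10

7/10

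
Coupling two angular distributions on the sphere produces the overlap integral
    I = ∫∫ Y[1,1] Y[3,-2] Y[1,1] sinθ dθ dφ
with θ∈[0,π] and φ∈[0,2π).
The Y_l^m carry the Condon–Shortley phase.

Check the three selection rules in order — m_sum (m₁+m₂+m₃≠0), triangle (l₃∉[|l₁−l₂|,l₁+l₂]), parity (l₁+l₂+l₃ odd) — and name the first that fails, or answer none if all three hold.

triangle

Σmᵢ = 0  ✓
l₃∈[|l₁−l₂|,l₁+l₂]=[2,4], have l₃=1  ✗
Σlᵢ = 5 ⇒ odd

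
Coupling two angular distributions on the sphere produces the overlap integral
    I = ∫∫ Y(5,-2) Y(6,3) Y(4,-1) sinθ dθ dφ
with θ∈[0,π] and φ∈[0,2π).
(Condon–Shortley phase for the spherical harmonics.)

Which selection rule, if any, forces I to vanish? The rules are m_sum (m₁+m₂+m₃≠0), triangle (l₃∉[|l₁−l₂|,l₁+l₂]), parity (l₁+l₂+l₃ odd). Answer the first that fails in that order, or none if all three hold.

azimuthal sum: -2 + 3 − 1 = 0  ✓
1 ≤ 4 ≤ 11 (triangle on l)  ✓
L = 5 + 6 + 4 = 15 (odd)  ✗

parity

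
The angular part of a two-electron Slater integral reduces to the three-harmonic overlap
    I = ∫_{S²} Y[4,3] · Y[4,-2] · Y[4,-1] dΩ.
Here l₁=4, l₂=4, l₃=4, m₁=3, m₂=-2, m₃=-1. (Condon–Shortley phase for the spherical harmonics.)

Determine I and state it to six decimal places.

-0.063661

Rules hold: Σm=0, L=12 even, 0≤4≤8.
N = 9·9·9 = 729
Δ = 4!·4!·4!/13! = 1/450450
Racah Σ t=0..4: t=0:+1/13824 t=1:−1/216 t=2:+1/64 t=3:−1/216 t=4:+1/13824 = 5/768
⇒ 3j(4 4 4; 0 0 0)² = 18/1001, sgn +1
Racah Σ t=0..1: t=0:+1/576 t=1:−1/864 = 1/1728
⇒ 3j(4 4 4; 3 -2 -1)² = 5/1287, sgn -1
4πI² = N·(3j₀)²·(3jₘ)² = 7290/143143
I = -1·√(0.0509281/4π) = -0.06366105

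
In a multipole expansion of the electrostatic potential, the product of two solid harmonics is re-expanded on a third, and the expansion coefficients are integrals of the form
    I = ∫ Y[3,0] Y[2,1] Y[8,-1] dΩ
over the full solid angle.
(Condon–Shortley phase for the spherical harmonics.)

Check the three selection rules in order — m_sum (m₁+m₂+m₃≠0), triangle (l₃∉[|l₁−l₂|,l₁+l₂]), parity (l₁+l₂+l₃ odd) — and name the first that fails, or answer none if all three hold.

m₁+m₂+m₃ = 0 + 1 − 1 = 0  ✓
triangle: |3−2|=1 ≤ l₃=8 ≤ 3+2=5  ✗
parity: l₁+l₂+l₃ = 13 is odd

triangle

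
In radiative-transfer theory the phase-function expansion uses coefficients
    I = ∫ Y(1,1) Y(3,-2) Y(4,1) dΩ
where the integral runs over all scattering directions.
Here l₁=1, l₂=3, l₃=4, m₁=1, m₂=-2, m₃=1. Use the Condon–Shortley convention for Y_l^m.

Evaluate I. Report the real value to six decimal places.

-0.106622

m-sum 0 ✓  L=8 even ✓  2≤4≤4 ✓
Π(2lᵢ+1) = 3×7×9 = 189
triangle coeff Δ(1,3,4) = 1/252
Σ_t [0,0]: t=0:+1/36 = 1/36
(3j)²=4/63 [(1 3 4; 0 0 0)], sign=+1
Σ_t [0,0]: t=0:+1/240 = 1/240
(3j)²=1/84 [(1 3 4; 1 -2 1)], sign=-1
⇒ 4πI² = 1/7
I = (-1)√(1/7/(4π)) = -0.10662181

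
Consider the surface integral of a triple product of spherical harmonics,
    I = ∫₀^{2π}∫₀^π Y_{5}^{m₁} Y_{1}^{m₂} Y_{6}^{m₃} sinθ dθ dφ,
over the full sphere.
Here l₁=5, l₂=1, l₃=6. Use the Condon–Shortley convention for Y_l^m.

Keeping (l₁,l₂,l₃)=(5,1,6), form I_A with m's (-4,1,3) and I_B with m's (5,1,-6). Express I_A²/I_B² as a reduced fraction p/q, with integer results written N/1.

1/22

Shared (l₁,l₂,l₃)=(5,1,6): N and (l;000)² cancel in I_A²/I_B².
A: Δ = 0!·10!·2!/13! = 1/858; Racah Σ t=0..0: t=0:+1/725760 = 1/725760; ⇒ 3j(5 1 6; -4 1 3)² = 1/286, sgn -1
B: Δ = 0!·10!·2!/13! = 1/858; Racah Σ t=0..0: t=0:+1/7257600 = 1/7257600; ⇒ 3j(5 1 6; 5 1 -6)² = 1/13, sgn +1
I_A²/I_B² = (1/286)/(1/13) = 1/22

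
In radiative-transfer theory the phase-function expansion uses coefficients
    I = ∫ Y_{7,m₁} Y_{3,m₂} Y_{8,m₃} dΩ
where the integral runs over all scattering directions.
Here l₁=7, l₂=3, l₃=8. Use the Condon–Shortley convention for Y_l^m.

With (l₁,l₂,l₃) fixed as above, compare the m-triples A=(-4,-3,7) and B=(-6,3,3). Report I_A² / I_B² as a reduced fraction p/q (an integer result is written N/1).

21/2

Shared (l₁,l₂,l₃)=(7,3,8): N and (l;000)² cancel in I_A²/I_B².
A: Δ = 2!·12!·4!/19! = 1/5290740; Racah Σ t=0..0: t=0:+1/1916006400 = 1/1916006400; ⇒ 3j(7 3 8; -4 -3 7)² = 15/1292, sgn -1
B: Δ = 2!·12!·4!/19! = 1/5290740; Racah Σ t=2..2: t=2:+1/1916006400 = 1/1916006400; ⇒ 3j(7 3 8; -6 3 3)² = 5/4522, sgn -1
I_A²/I_B² = (15/1292)/(5/4522) = 21/2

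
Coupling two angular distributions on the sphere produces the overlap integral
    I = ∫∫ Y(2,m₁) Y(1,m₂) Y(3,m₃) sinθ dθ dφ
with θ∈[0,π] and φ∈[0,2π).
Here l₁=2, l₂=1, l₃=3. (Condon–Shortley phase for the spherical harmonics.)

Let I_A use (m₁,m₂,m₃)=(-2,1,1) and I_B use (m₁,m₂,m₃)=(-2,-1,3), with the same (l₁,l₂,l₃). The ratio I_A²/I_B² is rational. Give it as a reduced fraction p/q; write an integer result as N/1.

l's match ⇒ only the (l;m) 3-j factors differ between A and B.
A: triangle coeff Δ(2,1,3) = 1/105; Σ_t [0,0]: t=0:+1/48 = 1/48; (3j)²=1/105 [(2 1 3; -2 1 1)], sign=+1
B: triangle coeff Δ(2,1,3) = 1/105; Σ_t [0,0]: t=0:+1/48 = 1/48; (3j)²=1/7 [(2 1 3; -2 -1 3)], sign=+1
I_A²/I_B² = (1/105)/(1/7) = 1/15

1/15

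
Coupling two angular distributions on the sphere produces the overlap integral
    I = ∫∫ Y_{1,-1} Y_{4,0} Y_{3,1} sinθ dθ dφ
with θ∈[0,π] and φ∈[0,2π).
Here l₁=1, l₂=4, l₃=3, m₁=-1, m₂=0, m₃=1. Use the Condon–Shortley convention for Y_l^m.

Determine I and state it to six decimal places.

Checks pass: Σm=0; 8 even; l₃=3∈[3,5].
(2·1+1)(2·4+1)(2·3+1) = 189
Δ: 2! 0! 6! / 9! → 1/252
sum: t=1:−1/36 = -1/36
3j²(1 4 3; 0 0 0) = Δ·Π!·Σ² = 4/63  (sign +1)
sum: t=2:+1/96 = 1/96
3j²(1 4 3; -1 0 1) = Δ·Π!·Σ² = 1/42  (sign +1)
combine: 4πI² = 189·4/63·1/42 = 2/7
take √, sign +1: I = 0.15078601

0.150786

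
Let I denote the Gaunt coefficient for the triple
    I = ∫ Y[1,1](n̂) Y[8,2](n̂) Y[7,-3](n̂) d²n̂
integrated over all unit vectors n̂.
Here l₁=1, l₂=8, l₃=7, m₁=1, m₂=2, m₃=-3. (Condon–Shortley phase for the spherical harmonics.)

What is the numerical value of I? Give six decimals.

0.118504

Checks pass: Σm=0; 16 even; l₃=7∈[7,9].
(2·1+1)(2·8+1)(2·7+1) = 765
Δ: 2! 0! 14! / 17! → 1/2040
sum: t=1:−1/25401600 = -1/25401600
3j²(1 8 7; 0 0 0) = Δ·Π!·Σ² = 8/255  (sign +1)
sum: t=0:+1/174182400 = 1/174182400
3j²(1 8 7; 1 2 -3) = Δ·Π!·Σ² = 1/136  (sign +1)
combine: 4πI² = 765·8/255·1/136 = 3/17
take √, sign +1: I = 0.11850352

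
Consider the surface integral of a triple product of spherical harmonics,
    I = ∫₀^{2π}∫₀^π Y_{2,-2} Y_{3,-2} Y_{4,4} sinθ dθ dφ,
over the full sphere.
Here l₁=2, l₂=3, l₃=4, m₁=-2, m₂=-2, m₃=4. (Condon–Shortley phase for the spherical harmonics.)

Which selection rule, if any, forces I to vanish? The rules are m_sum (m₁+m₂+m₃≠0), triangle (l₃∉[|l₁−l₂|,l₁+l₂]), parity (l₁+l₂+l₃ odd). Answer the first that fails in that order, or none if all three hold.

parity

Σmᵢ = 0  ✓
l₃∈[|l₁−l₂|,l₁+l₂]=[1,5], have l₃=4  ✓
Σlᵢ = 9 ⇒ odd  ✗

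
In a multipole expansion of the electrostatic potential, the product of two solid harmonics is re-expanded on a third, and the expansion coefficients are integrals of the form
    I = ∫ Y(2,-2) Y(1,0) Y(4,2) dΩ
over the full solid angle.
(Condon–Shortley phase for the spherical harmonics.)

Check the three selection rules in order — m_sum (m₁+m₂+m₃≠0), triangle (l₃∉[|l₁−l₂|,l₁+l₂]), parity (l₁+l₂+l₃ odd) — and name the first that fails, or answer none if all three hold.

Σmᵢ = 0  ✓
l₃∈[|l₁−l₂|,l₁+l₂]=[1,3], have l₃=4  ✗
Σlᵢ = 7 ⇒ odd

triangle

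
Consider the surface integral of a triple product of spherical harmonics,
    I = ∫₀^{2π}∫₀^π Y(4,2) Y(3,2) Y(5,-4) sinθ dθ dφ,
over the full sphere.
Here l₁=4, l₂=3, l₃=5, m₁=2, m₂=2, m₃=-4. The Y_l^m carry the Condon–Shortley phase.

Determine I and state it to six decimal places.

0.143343

m-sum 0 ✓  L=12 even ✓  1≤5≤7 ✓
Π(2lᵢ+1) = 9×7×11 = 693
triangle coeff Δ(4,3,5) = 1/180180
Σ_t [0,2]: t=0:+1/576 t=1:−1/144 t=2:+1/576 = -1/288
(3j)²=20/1001 [(4 3 5; 0 0 0)], sign=+1
Σ_t [1,2]: t=1:−1/2880 t=2:+1/8640 = -1/4320
(3j)²=8/429 [(4 3 5; 2 2 -4)], sign=+1
⇒ 4πI² = 480/1859
I = (+1)√(480/1859/(4π)) = 0.14334284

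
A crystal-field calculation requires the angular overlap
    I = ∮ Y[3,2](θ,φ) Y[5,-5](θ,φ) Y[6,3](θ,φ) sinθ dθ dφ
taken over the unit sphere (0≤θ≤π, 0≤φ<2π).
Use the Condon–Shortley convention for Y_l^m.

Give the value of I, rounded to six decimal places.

0.088266

Rules hold: Σm=0, L=14 even, 2≤6≤8.
N = 7·11·13 = 1001
Δ = 2!·4!·8!/15! = 1/675675
Racah Σ t=0..2: t=0:+1/8640 t=1:−1/2304 t=2:+1/8640 = -7/34560
⇒ 3j(3 5 6; 0 0 0)² = 7/429, sgn -1
Racah Σ t=0..0: t=0:+1/483840 = 1/483840
⇒ 3j(3 5 6; 2 -5 3)² = 6/1001, sgn -1
4πI² = N·(3j₀)²·(3jₘ)² = 14/143
I = +1·√(0.0979021/4π) = 0.08826552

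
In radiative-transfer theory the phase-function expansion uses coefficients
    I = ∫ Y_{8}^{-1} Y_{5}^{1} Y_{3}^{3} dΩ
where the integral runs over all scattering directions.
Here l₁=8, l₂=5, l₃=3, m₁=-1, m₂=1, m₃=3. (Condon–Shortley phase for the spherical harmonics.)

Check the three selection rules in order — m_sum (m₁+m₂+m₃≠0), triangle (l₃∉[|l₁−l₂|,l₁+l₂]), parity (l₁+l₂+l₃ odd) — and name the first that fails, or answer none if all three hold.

m₁+m₂+m₃ = -1 + 1 + 3 = 3  ✗
triangle: |8−5|=3 ≤ l₃=3 ≤ 8+5=13
parity: l₁+l₂+l₃ = 16 is even

m_sum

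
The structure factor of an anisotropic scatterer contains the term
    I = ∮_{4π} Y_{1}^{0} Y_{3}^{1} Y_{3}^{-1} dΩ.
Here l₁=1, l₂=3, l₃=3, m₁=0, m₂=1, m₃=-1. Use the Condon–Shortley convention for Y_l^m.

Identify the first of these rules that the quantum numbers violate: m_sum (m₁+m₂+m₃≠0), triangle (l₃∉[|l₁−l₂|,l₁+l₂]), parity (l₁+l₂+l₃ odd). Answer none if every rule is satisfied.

parity

azimuthal sum: 0 + 1 − 1 = 0  ✓
2 ≤ 3 ≤ 4 (triangle on l)  ✓
L = 1 + 3 + 3 = 7 (odd)  ✗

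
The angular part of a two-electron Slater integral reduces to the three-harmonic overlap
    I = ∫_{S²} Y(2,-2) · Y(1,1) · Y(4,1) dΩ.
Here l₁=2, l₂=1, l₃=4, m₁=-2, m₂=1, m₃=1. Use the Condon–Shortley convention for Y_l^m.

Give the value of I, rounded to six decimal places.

0.000000

l₃=4 ∉ [1,3] — triangle fails ⇒ I = 0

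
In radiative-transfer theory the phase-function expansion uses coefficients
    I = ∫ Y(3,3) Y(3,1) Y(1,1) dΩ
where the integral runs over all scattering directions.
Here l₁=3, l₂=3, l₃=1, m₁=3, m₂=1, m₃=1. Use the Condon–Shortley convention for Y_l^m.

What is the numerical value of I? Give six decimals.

0.000000

m-sum = 3 + 1 + 1 = 5 ≠ 0 ⇒ I = 0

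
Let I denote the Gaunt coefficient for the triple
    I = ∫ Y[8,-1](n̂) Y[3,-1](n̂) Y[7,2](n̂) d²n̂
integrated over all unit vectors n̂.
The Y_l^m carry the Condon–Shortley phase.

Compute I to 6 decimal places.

0.048853

m-sum 0 ✓  L=18 even ✓  5≤7≤11 ✓
Π(2lᵢ+1) = 17×7×15 = 1785
triangle coeff Δ(8,3,7) = 1/5290740
Σ_t [1,3]: t=1:−1/7257600 t=2:+1/2073600 t=3:−1/7257600 = 1/4838400
(3j)²=252/20995 [(8 3 7; 0 0 0)], sign=-1
Σ_t [0,2]: t=0:+1/104509440 t=1:−1/5806080 t=2:+1/4838400 = 23/522547200
(3j)²=529/377910 [(8 3 7; -1 -1 2)], sign=-1
⇒ 4πI² = 155526/5185765
I = (+1)√(155526/5185765/(4π)) = 0.04885288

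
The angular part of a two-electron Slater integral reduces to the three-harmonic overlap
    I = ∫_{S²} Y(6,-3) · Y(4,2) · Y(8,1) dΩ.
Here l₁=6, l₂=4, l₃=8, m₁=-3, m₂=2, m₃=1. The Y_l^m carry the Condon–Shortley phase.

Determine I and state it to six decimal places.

m-sum 0 ✓  L=18 even ✓  2≤8≤10 ✓
Π(2lᵢ+1) = 13×9×17 = 1989
triangle coeff Δ(6,4,8) = 1/23279256
Σ_t [0,2]: t=0:+1/1658880 t=1:−1/518400 t=2:+1/1658880 = -1/1382400
(3j)²=504/46189 [(6 4 8; 0 0 0)], sign=-1
Σ_t [0,2]: t=0:+1/522547200 t=1:−1/9676800 t=2:+1/2903040 = 127/522547200
(3j)²=16129/1108536 [(6 4 8; -3 2 1)], sign=-1
⇒ 4πI² = 3048381/9653501
I = (+1)√(3048381/9653501/(4π)) = 0.15852117

0.158521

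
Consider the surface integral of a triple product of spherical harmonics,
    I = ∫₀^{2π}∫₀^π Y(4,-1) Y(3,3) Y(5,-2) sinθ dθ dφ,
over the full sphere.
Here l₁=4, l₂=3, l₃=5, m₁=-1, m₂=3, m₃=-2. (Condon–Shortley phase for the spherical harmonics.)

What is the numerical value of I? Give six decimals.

Rules hold: Σm=0, L=12 even, 1≤5≤7.
N = 9·7·11 = 693
Δ = 2!·6!·4!/13! = 1/180180
Racah Σ t=0..2: t=0:+1/576 t=1:−1/144 t=2:+1/576 = -1/288
⇒ 3j(4 3 5; 0 0 0)² = 20/1001, sgn +1
Racah Σ t=2..2: t=2:+1/1728 = 1/1728
⇒ 3j(4 3 5; -1 3 -2)² = 25/858, sgn -1
4πI² = N·(3j₀)²·(3jₘ)² = 750/1859
I = -1·√(0.403443/4π) = -0.17917854

-0.179179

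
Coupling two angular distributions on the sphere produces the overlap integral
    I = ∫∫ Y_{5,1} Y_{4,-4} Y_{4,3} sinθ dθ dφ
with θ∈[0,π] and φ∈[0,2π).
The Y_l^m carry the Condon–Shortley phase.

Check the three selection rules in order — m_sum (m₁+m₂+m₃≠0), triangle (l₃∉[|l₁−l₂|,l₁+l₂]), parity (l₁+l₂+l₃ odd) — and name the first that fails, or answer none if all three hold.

m₁+m₂+m₃ = 1 − 4 + 3 = 0  ✓
triangle: |5−4|=1 ≤ l₃=4 ≤ 5+4=9  ✓
parity: l₁+l₂+l₃ = 13 is odd  ✗

parity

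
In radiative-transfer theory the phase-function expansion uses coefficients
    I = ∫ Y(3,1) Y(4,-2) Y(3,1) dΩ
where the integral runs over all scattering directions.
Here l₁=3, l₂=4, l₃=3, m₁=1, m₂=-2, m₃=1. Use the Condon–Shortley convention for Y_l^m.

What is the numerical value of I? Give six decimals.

0.162193

Rules hold: Σm=0, L=10 even, 1≤3≤7.
N = 7·9·7 = 441
Δ = 4!·2!·4!/11! = 1/34650
Racah Σ t=1..3: t=1:−1/72 t=2:+1/16 t=3:−1/72 = 5/144
⇒ 3j(3 4 3; 0 0 0)² = 2/77, sgn -1
Racah Σ t=0..2: t=0:+1/192 t=1:−1/36 t=2:+1/192 = -5/288
⇒ 3j(3 4 3; 1 -2 1)² = 20/693, sgn -1
4πI² = N·(3j₀)²·(3jₘ)² = 40/121
I = +1·√(0.330579/4π) = 0.16219310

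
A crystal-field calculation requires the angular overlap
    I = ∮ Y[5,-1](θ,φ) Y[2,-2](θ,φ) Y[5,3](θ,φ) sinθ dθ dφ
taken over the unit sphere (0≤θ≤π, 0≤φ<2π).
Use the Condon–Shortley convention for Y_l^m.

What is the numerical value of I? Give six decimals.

0.171169

m-sum 0 ✓  L=12 even ✓  3≤5≤7 ✓
Π(2lᵢ+1) = 11×5×11 = 605
triangle coeff Δ(5,2,5) = 1/38610
Σ_t [0,2]: t=0:+1/2880 t=1:−1/576 t=2:+1/2880 = -1/960
(3j)²=10/429 [(5 2 5; 0 0 0)], sign=+1
Σ_t [0,0]: t=0:+1/5760 = 1/5760
(3j)²=56/2145 [(5 2 5; -1 -2 3)], sign=+1
⇒ 4πI² = 560/1521
I = (+1)√(560/1521/(4π)) = 0.17116875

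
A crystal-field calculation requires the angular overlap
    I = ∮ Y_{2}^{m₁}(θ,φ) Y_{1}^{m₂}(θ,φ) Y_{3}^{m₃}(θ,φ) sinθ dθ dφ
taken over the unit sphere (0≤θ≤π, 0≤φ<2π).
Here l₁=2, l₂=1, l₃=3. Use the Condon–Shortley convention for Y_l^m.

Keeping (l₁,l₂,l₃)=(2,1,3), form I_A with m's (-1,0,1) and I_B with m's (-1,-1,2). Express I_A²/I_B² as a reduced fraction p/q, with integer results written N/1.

4/5

Shared (l₁,l₂,l₃)=(2,1,3): N and (l;000)² cancel in I_A²/I_B².
A: Δ = 0!·4!·2!/7! = 1/105; Racah Σ t=0..0: t=0:+1/6 = 1/6; ⇒ 3j(2 1 3; -1 0 1)² = 8/105, sgn +1
B: Δ = 0!·4!·2!/7! = 1/105; Racah Σ t=0..0: t=0:+1/12 = 1/12; ⇒ 3j(2 1 3; -1 -1 2)² = 2/21, sgn -1
I_A²/I_B² = (8/105)/(2/21) = 4/5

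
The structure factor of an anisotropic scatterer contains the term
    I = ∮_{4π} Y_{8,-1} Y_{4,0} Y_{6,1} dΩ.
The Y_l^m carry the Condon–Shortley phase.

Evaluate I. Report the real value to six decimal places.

-0.117331

Checks pass: Σm=0; 18 even; l₃=6∈[4,12].
(2·8+1)(2·4+1)(2·6+1) = 1989
Δ: 6! 10! 2! / 19! → 1/23279256
sum: t=2:+1/1658880 t=3:−1/518400 t=4:+1/1658880 = -1/1382400
3j²(8 4 6; 0 0 0) = Δ·Π!·Σ² = 504/46189  (sign -1)
sum: t=2:+1/2903040 t=3:−1/622080 t=4:+1/1382400 = -47/87091200
3j²(8 4 6; -1 0 1) = Δ·Π!·Σ² = 2209/277134  (sign +1)
combine: 4πI² = 1989·504/46189·2209/277134 = 1670004/9653501
take √, sign -1: I = -0.11733063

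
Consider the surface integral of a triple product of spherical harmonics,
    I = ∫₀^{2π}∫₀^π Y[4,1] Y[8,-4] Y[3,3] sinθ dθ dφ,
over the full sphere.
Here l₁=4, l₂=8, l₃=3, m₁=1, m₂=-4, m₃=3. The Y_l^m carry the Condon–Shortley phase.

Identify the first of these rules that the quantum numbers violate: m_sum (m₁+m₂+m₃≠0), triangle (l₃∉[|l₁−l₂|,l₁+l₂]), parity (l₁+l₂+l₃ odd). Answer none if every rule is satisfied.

m₁+m₂+m₃ = 1 − 4 + 3 = 0  ✓
triangle: |4−8|=4 ≤ l₃=3 ≤ 4+8=12  ✗
parity: l₁+l₂+l₃ = 15 is odd

triangle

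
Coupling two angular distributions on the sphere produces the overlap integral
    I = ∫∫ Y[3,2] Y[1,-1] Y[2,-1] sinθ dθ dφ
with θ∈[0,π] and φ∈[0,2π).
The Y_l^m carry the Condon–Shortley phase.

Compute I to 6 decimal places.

0.261169

Rules hold: Σm=0, L=6 even, 2≤2≤4.
N = 7·3·5 = 105
Δ = 2!·4!·0!/7! = 1/105
Racah Σ t=1..1: t=1:−1/4 = -1/4
⇒ 3j(3 1 2; 0 0 0)² = 3/35, sgn -1
Racah Σ t=0..0: t=0:+1/12 = 1/12
⇒ 3j(3 1 2; 2 -1 -1)² = 2/21, sgn -1
4πI² = N·(3j₀)²·(3jₘ)² = 6/7
I = +1·√(0.857143/4π) = 0.26116903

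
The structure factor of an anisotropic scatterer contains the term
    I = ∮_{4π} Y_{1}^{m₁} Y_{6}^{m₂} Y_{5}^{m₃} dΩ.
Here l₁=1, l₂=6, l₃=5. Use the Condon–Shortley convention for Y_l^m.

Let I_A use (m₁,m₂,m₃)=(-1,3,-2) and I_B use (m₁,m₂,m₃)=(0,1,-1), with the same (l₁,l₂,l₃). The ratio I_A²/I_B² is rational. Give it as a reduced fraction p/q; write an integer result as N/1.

Shared (l₁,l₂,l₃)=(1,6,5): N and (l;000)² cancel in I_A²/I_B².
A: Δ = 2!·0!·10!/13! = 1/858; Racah Σ t=2..2: t=2:+1/60480 = 1/60480; ⇒ 3j(1 6 5; -1 3 -2)² = 6/143, sgn -1
B: Δ = 2!·0!·10!/13! = 1/858; Racah Σ t=1..1: t=1:−1/17280 = -1/17280; ⇒ 3j(1 6 5; 0 1 -1)² = 35/858, sgn -1
I_A²/I_B² = (6/143)/(35/858) = 36/35

36/35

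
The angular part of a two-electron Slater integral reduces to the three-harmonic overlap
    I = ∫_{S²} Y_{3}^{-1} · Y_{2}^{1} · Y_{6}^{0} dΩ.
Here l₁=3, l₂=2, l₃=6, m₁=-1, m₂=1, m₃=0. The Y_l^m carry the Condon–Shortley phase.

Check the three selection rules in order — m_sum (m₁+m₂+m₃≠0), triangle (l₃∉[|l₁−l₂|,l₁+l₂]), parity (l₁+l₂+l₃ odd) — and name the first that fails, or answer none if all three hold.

m₁+m₂+m₃ = -1 + 1 + 0 = 0  ✓
triangle: |3−2|=1 ≤ l₃=6 ≤ 3+2=5  ✗
parity: l₁+l₂+l₃ = 11 is odd

triangle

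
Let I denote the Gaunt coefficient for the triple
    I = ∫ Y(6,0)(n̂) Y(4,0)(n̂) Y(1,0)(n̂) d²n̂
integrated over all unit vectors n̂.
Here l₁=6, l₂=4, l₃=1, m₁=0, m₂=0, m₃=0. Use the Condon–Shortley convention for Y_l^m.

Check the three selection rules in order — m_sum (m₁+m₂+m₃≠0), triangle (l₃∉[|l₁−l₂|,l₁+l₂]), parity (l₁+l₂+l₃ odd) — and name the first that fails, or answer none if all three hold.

azimuthal sum: 0 + 0 + 0 = 0  ✓
2 ≤ 1 ≤ 10 (triangle on l)  ✗
L = 6 + 4 + 1 = 11 (odd)

triangle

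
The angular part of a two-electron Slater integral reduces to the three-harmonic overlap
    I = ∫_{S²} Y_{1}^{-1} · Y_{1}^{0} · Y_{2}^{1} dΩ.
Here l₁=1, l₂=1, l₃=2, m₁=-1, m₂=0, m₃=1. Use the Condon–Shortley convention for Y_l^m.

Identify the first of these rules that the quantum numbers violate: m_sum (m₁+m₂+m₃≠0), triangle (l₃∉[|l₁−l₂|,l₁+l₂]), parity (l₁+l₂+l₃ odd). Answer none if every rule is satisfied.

none

azimuthal sum: -1 + 0 + 1 = 0  ✓
0 ≤ 2 ≤ 2 (triangle on l)  ✓
L = 1 + 1 + 2 = 4 (even)  ✓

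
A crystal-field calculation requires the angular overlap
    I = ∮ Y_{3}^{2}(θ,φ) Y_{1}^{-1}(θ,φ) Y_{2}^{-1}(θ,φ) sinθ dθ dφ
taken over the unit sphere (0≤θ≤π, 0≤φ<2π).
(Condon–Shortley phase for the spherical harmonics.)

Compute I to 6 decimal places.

0.261169

Checks pass: Σm=0; 6 even; l₃=2∈[2,4].
(2·3+1)(2·1+1)(2·2+1) = 105
Δ: 2! 4! 0! / 7! → 1/105
sum: t=1:−1/4 = -1/4
3j²(3 1 2; 0 0 0) = Δ·Π!·Σ² = 3/35  (sign -1)
sum: t=0:+1/12 = 1/12
3j²(3 1 2; 2 -1 -1) = Δ·Π!·Σ² = 2/21  (sign -1)
combine: 4πI² = 105·3/35·2/21 = 6/7
take √, sign +1: I = 0.26116903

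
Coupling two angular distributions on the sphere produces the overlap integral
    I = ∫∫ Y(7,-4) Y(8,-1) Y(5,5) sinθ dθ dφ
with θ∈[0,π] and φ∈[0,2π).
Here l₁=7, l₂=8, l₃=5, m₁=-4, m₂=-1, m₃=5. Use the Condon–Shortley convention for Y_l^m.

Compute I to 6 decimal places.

-0.111489

Checks pass: Σm=0; 20 even; l₃=5∈[1,15].
(2·7+1)(2·8+1)(2·5+1) = 2805
Δ: 10! 4! 6! / 21! → 1/814773960
sum: t=3:−1/87091200 t=4:+1/4976640 t=5:−1/2073600 t=6:+1/4976640 t=7:−1/87091200 = -1/9676800
3j²(7 8 5; 0 0 0) = Δ·Π!·Σ² = 360/46189  (sign +1)
sum: t=7:−1/522547200 = -1/522547200
3j²(7 8 5; -4 -1 5) = Δ·Π!·Σ² = 30/4199  (sign -1)
combine: 4πI² = 2805·360/46189·30/4199 = 162000/1037153
take √, sign -1: I = -0.11148878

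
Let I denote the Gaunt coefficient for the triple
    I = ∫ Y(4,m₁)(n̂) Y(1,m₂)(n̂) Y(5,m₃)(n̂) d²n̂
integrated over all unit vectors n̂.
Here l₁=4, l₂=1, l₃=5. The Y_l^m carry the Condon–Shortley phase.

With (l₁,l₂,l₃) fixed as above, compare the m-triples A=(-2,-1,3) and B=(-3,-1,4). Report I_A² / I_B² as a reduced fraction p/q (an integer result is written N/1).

Shared (l₁,l₂,l₃)=(4,1,5): N and (l;000)² cancel in I_A²/I_B².
A: Δ = 0!·8!·2!/11! = 1/495; Racah Σ t=0..0: t=0:+1/2880 = 1/2880; ⇒ 3j(4 1 5; -2 -1 3)² = 28/495, sgn +1
B: Δ = 0!·8!·2!/11! = 1/495; Racah Σ t=0..0: t=0:+1/10080 = 1/10080; ⇒ 3j(4 1 5; -3 -1 4)² = 4/55, sgn -1
I_A²/I_B² = (28/495)/(4/55) = 7/9

7/9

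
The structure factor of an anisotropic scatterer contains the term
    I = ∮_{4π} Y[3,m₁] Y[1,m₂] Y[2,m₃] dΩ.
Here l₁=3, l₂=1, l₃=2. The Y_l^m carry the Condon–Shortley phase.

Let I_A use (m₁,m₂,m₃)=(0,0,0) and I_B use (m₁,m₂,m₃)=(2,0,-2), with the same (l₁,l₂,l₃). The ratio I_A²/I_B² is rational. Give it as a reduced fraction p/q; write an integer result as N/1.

9/5

Same 3,1,2: normalisation and zero-m 3j drop out of the ratio.
A: Δ: 2! 4! 0! / 7! → 1/105; sum: t=1:−1/4 = -1/4; 3j²(3 1 2; 0 0 0) = Δ·Π!·Σ² = 3/35  (sign -1)
B: Δ: 2! 4! 0! / 7! → 1/105; sum: t=1:−1/24 = -1/24; 3j²(3 1 2; 2 0 -2) = Δ·Π!·Σ² = 1/21  (sign -1)
I_A²/I_B² = (3/35)/(1/21) = 9/5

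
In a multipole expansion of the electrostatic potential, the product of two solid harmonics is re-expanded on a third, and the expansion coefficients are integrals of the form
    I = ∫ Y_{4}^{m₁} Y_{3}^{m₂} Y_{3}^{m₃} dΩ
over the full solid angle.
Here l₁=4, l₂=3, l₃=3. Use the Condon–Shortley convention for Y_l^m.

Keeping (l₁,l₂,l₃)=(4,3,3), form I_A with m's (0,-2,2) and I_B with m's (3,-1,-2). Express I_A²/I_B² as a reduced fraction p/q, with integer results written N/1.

Shared (l₁,l₂,l₃)=(4,3,3): N and (l;000)² cancel in I_A²/I_B².
A: Δ = 4!·4!·2!/11! = 1/34650; Racah Σ t=0..1: t=0:+1/576 t=1:−1/72 = -7/576; ⇒ 3j(4 3 3; 0 -2 2)² = 7/198, sgn +1
B: Δ = 4!·4!·2!/11! = 1/34650; Racah Σ t=0..1: t=0:+1/288 t=1:−1/144 = -1/288; ⇒ 3j(4 3 3; 3 -1 -2)² = 1/99, sgn +1
I_A²/I_B² = (7/198)/(1/99) = 7/2

7/2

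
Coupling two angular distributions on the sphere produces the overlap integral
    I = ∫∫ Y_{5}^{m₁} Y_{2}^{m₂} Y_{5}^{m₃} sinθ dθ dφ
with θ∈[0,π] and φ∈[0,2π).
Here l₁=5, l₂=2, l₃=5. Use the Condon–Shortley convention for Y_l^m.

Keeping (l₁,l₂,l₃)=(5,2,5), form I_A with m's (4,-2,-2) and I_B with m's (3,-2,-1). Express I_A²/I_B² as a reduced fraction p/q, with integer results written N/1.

9/14

Same 5,2,5: normalisation and zero-m 3j drop out of the ratio.
A: Δ: 2! 8! 2! / 13! → 1/38610; sum: t=0:+1/20160 = 1/20160; 3j²(5 2 5; 4 -2 -2) = Δ·Π!·Σ² = 12/715  (sign -1)
B: Δ: 2! 8! 2! / 13! → 1/38610; sum: t=0:+1/5760 = 1/5760; 3j²(5 2 5; 3 -2 -1) = Δ·Π!·Σ² = 56/2145  (sign +1)
I_A²/I_B² = (12/715)/(56/2145) = 9/14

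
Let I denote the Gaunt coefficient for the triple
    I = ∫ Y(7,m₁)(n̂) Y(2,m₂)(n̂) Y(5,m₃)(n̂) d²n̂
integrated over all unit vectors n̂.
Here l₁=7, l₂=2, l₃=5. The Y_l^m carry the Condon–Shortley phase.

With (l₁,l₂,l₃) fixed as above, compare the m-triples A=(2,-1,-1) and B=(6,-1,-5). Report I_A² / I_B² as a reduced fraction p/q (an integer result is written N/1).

210/143

Same 7,2,5: normalisation and zero-m 3j drop out of the ratio.
A: Δ: 4! 10! 0! / 15! → 1/15015; sum: t=1:−1/103680 = -1/103680; 3j²(7 2 5; 2 -1 -1) = Δ·Π!·Σ² = 4/143  (sign -1)
B: Δ: 4! 10! 0! / 15! → 1/15015; sum: t=1:−1/21772800 = -1/21772800; 3j²(7 2 5; 6 -1 -5) = Δ·Π!·Σ² = 2/105  (sign -1)
I_A²/I_B² = (4/143)/(2/105) = 210/143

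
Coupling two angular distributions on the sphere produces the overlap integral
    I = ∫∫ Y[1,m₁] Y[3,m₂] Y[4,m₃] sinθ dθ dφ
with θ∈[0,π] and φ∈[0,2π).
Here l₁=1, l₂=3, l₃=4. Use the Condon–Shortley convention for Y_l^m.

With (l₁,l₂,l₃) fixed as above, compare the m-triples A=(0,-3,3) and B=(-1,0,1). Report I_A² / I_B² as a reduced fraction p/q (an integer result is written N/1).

Shared (l₁,l₂,l₃)=(1,3,4): N and (l;000)² cancel in I_A²/I_B².
A: Δ = 0!·2!·6!/9! = 1/252; Racah Σ t=0..0: t=0:+1/720 = 1/720; ⇒ 3j(1 3 4; 0 -3 3)² = 1/36, sgn -1
B: Δ = 0!·2!·6!/9! = 1/252; Racah Σ t=0..0: t=0:+1/72 = 1/72; ⇒ 3j(1 3 4; -1 0 1)² = 5/126, sgn -1
I_A²/I_B² = (1/36)/(5/126) = 7/10

7/10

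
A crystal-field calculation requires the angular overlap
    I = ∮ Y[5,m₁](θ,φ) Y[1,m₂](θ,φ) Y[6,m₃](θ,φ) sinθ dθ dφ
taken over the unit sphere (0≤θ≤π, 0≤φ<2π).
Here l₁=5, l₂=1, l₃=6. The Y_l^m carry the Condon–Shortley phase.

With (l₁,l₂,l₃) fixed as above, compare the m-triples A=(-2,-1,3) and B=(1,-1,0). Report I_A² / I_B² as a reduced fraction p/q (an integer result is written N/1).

12/5

Same 5,1,6: normalisation and zero-m 3j drop out of the ratio.
A: Δ: 0! 10! 2! / 13! → 1/858; sum: t=0:+1/60480 = 1/60480; 3j²(5 1 6; -2 -1 3) = Δ·Π!·Σ² = 6/143  (sign -1)
B: Δ: 0! 10! 2! / 13! → 1/858; sum: t=0:+1/34560 = 1/34560; 3j²(5 1 6; 1 -1 0) = Δ·Π!·Σ² = 5/286  (sign +1)
I_A²/I_B² = (6/143)/(5/286) = 12/5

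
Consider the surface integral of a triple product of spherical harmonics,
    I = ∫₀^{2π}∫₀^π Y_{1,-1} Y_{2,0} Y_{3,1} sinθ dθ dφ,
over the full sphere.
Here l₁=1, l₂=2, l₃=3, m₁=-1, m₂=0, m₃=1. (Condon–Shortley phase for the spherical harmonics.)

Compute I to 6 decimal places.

-0.202301

Rules hold: Σm=0, L=6 even, 1≤3≤3.
N = 3·5·7 = 105
Δ = 0!·2!·4!/7! = 1/105
Racah Σ t=0..0: t=0:+1/4 = 1/4
⇒ 3j(1 2 3; 0 0 0)² = 3/35, sgn -1
Racah Σ t=0..0: t=0:+1/8 = 1/8
⇒ 3j(1 2 3; -1 0 1)² = 2/35, sgn +1
4πI² = N·(3j₀)²·(3jₘ)² = 18/35
I = -1·√(0.514286/4π) = -0.20230066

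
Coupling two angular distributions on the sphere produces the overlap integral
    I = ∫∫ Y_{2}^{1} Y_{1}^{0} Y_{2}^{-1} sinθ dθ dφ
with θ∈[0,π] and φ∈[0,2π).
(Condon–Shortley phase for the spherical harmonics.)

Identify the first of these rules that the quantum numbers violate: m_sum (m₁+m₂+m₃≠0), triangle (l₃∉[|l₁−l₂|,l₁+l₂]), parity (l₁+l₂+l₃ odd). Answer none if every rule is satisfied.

parity

azimuthal sum: 1 + 0 − 1 = 0  ✓
1 ≤ 2 ≤ 3 (triangle on l)  ✓
L = 2 + 1 + 2 = 5 (odd)  ✗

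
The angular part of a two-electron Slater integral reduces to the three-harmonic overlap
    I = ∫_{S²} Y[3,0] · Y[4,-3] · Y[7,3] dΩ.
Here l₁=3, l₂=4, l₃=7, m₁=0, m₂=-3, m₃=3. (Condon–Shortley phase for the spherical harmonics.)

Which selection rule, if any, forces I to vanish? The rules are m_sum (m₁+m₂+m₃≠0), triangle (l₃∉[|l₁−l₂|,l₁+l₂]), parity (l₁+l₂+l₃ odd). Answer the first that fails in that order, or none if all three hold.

azimuthal sum: 0 − 3 + 3 = 0  ✓
1 ≤ 7 ≤ 7 (triangle on l)  ✓
L = 3 + 4 + 7 = 14 (even)  ✓

none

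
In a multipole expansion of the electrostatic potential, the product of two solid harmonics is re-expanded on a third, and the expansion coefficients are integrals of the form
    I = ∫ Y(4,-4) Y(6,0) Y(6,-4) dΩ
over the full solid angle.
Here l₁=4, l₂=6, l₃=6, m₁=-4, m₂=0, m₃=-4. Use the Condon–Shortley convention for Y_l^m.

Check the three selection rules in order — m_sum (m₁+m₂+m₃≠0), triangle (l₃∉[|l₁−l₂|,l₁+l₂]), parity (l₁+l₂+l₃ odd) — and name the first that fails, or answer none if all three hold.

m₁+m₂+m₃ = -4 + 0 − 4 = -8  ✗
triangle: |4−6|=2 ≤ l₃=6 ≤ 4+6=10
parity: l₁+l₂+l₃ = 16 is even

m_sum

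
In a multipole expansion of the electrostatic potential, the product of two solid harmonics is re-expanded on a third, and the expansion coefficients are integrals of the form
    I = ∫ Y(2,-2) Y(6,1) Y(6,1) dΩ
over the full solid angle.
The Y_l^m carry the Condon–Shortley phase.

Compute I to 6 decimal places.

0.196649

Checks pass: Σm=0; 14 even; l₃=6∈[4,8].
(2·2+1)(2·6+1)(2·6+1) = 845
Δ: 2! 2! 10! / 15! → 1/90090
sum: t=0:+1/69120 t=1:−1/14400 t=2:+1/69120 = -7/172800
3j²(2 6 6; 0 0 0) = Δ·Π!·Σ² = 14/715  (sign -1)
sum: t=2:+1/57600 = 1/57600
3j²(2 6 6; -2 1 1) = Δ·Π!·Σ² = 21/715  (sign -1)
combine: 4πI² = 845·14/715·21/715 = 294/605
take √, sign +1: I = 0.19664868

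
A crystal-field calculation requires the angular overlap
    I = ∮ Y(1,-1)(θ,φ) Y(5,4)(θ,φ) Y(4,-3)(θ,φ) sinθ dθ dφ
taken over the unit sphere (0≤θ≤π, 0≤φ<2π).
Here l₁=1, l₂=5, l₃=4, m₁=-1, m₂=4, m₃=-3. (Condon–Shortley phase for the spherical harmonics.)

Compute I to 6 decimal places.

0.294638

m-sum 0 ✓  L=10 even ✓  4≤4≤6 ✓
Π(2lᵢ+1) = 3×11×9 = 297
triangle coeff Δ(1,5,4) = 1/495
Σ_t [1,1]: t=1:−1/576 = -1/576
(3j)²=5/99 [(1 5 4; 0 0 0)], sign=-1
Σ_t [2,2]: t=2:+1/10080 = 1/10080
(3j)²=4/55 [(1 5 4; -1 4 -3)], sign=-1
⇒ 4πI² = 12/11
I = (+1)√(12/11/(4π)) = 0.29463840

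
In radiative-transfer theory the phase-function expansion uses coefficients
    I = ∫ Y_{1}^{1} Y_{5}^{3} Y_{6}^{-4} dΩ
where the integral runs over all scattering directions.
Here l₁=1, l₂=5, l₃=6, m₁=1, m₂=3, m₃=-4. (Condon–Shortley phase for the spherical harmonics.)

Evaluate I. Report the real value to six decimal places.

m-sum 0 ✓  L=12 even ✓  4≤6≤6 ✓
Π(2lᵢ+1) = 3×11×13 = 429
triangle coeff Δ(1,5,6) = 1/858
Σ_t [0,0]: t=0:+1/14400 = 1/14400
(3j)²=6/143 [(1 5 6; 0 0 0)], sign=+1
Σ_t [0,0]: t=0:+1/161280 = 1/161280
(3j)²=15/286 [(1 5 6; 1 3 -4)], sign=+1
⇒ 4πI² = 135/143
I = (+1)√(135/143/(4π)) = 0.27409047

0.274090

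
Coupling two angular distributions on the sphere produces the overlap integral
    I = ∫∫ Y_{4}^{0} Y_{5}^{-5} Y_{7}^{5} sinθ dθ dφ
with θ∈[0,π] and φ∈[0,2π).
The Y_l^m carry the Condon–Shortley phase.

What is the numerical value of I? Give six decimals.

0.181642

Rules hold: Σm=0, L=16 even, 1≤7≤9.
N = 9·11·15 = 1485
Δ = 2!·6!·8!/17! = 1/6126120
Racah Σ t=0..2: t=0:+1/69120 t=1:−1/20736 t=2:+1/69120 = -1/51840
⇒ 3j(4 5 7; 0 0 0)² = 280/21879, sgn +1
Racah Σ t=0..0: t=0:+1/3870720 = 1/3870720
⇒ 3j(4 5 7; 0 -5 5)² = 135/6188, sgn +1
4πI² = N·(3j₀)²·(3jₘ)² = 20250/48841
I = +1·√(0.414611/4π) = 0.18164160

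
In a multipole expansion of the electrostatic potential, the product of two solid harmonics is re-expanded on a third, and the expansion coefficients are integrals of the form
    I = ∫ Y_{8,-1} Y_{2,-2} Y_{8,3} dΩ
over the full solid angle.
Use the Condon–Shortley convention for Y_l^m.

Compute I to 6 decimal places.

0.184248

m-sum 0 ✓  L=18 even ✓  6≤8≤10 ✓
Π(2lᵢ+1) = 17×5×17 = 1445
triangle coeff Δ(8,2,8) = 1/348840
Σ_t [0,2]: t=0:+1/116121600 t=1:−1/25401600 t=2:+1/116121600 = -1/45158400
(3j)²=24/1615 [(8 2 8; 0 0 0)], sign=-1
Σ_t [0,0]: t=0:+1/174182400 = 1/174182400
(3j)²=77/3876 [(8 2 8; -1 -2 3)], sign=-1
⇒ 4πI² = 154/361
I = (+1)√(154/361/(4π)) = 0.18424759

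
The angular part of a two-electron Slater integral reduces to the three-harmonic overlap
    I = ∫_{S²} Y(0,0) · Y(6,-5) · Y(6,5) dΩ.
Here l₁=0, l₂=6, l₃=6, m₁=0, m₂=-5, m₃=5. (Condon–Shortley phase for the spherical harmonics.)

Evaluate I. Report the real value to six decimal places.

Rules hold: Σm=0, L=12 even, 6≤6≤6.
N = 1·13·13 = 169
Δ = 0!·0!·12!/13! = 1/13
Racah Σ t=0..0: t=0:+1/518400 = 1/518400
⇒ 3j(0 6 6; 0 0 0)² = 1/13, sgn +1
Racah Σ t=0..0: t=0:+1/39916800 = 1/39916800
⇒ 3j(0 6 6; 0 -5 5)² = 1/13, sgn -1
4πI² = N·(3j₀)²·(3jₘ)² = 1/1
I = -1·√(1/4π) = -0.28209479

-0.282095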